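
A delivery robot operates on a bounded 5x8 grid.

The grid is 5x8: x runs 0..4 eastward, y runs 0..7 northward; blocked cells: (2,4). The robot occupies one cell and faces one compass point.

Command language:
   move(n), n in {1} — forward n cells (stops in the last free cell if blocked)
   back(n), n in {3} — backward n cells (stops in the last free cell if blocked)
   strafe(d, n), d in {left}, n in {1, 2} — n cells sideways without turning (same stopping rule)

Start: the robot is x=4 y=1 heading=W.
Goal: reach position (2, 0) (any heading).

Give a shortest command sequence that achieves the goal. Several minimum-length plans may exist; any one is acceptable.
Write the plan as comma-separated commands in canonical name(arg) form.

start: x=4 y=1 heading=W
t=1 strafe(left, 1) ⇒ x=4 y=0 heading=W
t=2 move(1) ⇒ x=3 y=0 heading=W
t=3 move(1) ⇒ x=2 y=0 heading=W
shorter routes all fall short; 3 is best.

strafe(left, 1), move(1), move(1)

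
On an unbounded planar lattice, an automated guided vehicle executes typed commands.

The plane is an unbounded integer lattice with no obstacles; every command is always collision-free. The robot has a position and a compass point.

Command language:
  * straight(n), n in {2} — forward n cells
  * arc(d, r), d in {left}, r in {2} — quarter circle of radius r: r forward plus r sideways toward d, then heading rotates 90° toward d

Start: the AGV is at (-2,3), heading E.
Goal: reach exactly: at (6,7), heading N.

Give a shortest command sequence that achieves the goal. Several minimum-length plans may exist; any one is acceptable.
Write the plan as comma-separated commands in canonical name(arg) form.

straight(2), straight(2), straight(2), arc(left, 2), straight(2)

t0: at (-2,3), heading E
1. straight(2) → at (0,3), heading E
2. straight(2) → at (2,3), heading E
3. straight(2) → at (4,3), heading E
4. arc(left, 2) → at (6,5), heading N
5. straight(2) → at (6,7), heading N
minimal: 5 command(s), checked below 5.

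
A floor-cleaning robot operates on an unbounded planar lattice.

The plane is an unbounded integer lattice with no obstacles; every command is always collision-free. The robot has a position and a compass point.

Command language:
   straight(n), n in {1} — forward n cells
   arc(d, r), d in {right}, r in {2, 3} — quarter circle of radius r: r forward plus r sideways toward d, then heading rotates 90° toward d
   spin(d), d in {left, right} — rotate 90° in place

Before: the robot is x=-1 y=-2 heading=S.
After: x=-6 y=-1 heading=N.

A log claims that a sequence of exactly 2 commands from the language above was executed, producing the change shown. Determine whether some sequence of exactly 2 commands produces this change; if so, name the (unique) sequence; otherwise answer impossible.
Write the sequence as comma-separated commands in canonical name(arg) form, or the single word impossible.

arc(right, 2), arc(right, 3)

key: running arc(right, 3) before arc(right, 2) would end elsewhere — order is forced
from: x=-1 y=-2 heading=S
[1] after arc(right, 2): x=-3 y=-4 heading=W
[2] after arc(right, 3): x=-6 y=-1 heading=N
no other 2-command option fits: unique.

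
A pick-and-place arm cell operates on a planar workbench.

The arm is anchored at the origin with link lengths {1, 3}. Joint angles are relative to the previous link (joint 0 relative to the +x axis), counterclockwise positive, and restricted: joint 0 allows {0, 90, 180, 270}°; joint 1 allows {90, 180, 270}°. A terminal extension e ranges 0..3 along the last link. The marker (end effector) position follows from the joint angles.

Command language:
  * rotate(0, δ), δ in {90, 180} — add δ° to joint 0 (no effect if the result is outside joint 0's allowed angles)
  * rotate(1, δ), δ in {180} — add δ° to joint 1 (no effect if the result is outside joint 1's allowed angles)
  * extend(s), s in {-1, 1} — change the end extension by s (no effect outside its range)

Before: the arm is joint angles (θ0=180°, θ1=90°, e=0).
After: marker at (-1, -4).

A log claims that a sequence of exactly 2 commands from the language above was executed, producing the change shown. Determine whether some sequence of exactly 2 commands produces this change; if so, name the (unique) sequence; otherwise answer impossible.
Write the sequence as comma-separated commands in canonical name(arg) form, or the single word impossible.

key: order matters: swapping extend(-1) and extend(1) lands elsewhere
from: joint angles (θ0=180°, θ1=90°, e=0)
t=1 extend(-1) ⇒ joint angles (θ0=180°, θ1=90°, e=0)
t=2 extend(1) ⇒ joint angles (θ0=180°, θ1=90°, e=1)
uniquely the one of 25 2-step routes that fits.

extend(-1), extend(1)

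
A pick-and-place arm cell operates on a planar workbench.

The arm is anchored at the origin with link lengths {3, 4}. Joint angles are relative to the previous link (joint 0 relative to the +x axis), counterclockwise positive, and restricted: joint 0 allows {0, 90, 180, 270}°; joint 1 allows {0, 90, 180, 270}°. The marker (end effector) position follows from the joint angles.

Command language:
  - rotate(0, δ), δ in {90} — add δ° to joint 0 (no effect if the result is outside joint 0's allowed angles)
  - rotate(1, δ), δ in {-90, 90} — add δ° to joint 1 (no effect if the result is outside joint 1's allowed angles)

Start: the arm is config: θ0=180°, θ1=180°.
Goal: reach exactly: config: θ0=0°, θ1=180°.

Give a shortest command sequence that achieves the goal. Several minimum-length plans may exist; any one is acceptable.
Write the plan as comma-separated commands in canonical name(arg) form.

rotate(0, 90), rotate(0, 90)

from: config: θ0=180°, θ1=180°
[1] after rotate(0, 90): config: θ0=270°, θ1=180°
[2] after rotate(0, 90): config: θ0=0°, θ1=180°
shorter routes all fall short; 2 is best.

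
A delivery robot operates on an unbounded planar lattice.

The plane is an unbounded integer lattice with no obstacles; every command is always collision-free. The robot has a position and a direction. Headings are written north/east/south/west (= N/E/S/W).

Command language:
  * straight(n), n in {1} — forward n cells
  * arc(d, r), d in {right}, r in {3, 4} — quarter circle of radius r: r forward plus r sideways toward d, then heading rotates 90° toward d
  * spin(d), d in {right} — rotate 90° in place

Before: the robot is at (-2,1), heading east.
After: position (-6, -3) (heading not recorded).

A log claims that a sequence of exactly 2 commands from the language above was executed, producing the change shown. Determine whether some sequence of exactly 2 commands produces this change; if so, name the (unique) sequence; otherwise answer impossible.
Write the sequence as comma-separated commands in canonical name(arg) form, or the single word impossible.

key: order matters: swapping spin(right) and arc(right, 4) lands elsewhere
initial: at (-2,1), heading east
step 1 (spin(right)): at (-2,1), heading south
step 2 (arc(right, 4)): at (-6,-3), heading west
no rival 2-sequence matches.

spin(right), arc(right, 4)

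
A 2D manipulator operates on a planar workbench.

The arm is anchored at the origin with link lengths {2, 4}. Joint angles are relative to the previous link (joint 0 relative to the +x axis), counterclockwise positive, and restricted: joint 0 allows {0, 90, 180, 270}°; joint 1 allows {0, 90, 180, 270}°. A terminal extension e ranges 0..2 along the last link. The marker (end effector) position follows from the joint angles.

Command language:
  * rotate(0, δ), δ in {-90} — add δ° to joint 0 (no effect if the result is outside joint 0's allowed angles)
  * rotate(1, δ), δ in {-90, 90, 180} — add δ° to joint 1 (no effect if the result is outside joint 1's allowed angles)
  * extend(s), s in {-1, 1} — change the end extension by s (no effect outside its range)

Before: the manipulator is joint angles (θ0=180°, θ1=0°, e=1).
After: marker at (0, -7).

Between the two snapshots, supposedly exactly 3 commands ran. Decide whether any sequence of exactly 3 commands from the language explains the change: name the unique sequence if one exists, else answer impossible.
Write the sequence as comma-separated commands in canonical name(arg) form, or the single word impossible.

initial: joint angles (θ0=180°, θ1=0°, e=1)
t=1 rotate(0, -90) ⇒ joint angles (θ0=90°, θ1=0°, e=1)
t=2 rotate(0, -90) ⇒ joint angles (θ0=0°, θ1=0°, e=1)
t=3 rotate(0, -90) ⇒ joint angles (θ0=270°, θ1=0°, e=1)
no other 3-command option fits: unique.

rotate(0, -90), rotate(0, -90), rotate(0, -90)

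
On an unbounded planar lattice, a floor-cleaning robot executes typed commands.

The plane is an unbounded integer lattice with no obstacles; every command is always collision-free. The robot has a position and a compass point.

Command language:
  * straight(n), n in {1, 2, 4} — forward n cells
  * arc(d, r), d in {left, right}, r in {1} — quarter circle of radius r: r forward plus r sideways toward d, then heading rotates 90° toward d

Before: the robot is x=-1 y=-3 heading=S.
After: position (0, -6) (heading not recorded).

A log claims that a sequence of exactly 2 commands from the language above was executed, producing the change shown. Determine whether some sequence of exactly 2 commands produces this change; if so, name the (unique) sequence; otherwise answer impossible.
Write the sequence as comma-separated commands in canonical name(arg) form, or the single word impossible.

key: order matters: swapping straight(2) and arc(left, 1) lands elsewhere
start: x=-1 y=-3 heading=S
1. straight(2) → x=-1 y=-5 heading=S
2. arc(left, 1) → x=0 y=-6 heading=E
all 25 alternatives checked — unique.

straight(2), arc(left, 1)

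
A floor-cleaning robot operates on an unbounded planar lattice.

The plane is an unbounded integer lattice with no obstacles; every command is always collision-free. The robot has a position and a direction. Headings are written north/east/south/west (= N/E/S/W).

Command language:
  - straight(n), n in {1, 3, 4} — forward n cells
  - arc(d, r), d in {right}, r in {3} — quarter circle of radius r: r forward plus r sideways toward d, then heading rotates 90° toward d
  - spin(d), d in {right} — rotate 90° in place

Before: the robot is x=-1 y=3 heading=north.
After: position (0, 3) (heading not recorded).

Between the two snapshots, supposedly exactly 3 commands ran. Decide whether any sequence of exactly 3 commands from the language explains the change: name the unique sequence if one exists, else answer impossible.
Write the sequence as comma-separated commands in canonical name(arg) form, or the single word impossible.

from: x=-1 y=3 heading=north
1. spin(right) → x=-1 y=3 heading=east
2. straight(1) → x=0 y=3 heading=east
3. spin(right) → x=0 y=3 heading=south
no rival 3-sequence matches.

spin(right), straight(1), spin(right)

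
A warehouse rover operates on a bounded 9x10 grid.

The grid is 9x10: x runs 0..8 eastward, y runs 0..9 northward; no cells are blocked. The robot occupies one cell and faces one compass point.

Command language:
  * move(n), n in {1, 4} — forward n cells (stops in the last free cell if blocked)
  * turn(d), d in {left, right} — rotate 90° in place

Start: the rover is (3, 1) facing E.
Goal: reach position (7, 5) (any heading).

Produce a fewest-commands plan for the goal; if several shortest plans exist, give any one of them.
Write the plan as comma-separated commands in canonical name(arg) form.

move(4), turn(left), move(4)

initial: (3, 1) facing E
1. move(4) → (7, 1) facing E
2. turn(left) → (7, 1) facing N
3. move(4) → (7, 5) facing N
nothing shorter than 3 reaches the goal.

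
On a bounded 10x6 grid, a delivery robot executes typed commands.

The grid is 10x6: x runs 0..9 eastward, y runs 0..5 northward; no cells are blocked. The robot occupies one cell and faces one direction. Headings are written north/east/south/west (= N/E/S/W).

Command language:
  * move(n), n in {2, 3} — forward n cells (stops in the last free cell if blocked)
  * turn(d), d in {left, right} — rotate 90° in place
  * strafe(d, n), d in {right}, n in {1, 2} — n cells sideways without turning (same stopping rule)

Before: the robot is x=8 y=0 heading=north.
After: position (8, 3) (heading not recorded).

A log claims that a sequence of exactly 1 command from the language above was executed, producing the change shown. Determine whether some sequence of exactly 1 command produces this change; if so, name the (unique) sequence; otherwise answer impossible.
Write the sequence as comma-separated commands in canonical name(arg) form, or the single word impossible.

from: x=8 y=0 heading=north
[1] after move(3): x=8 y=3 heading=north
all 6 alternatives checked — unique.

move(3)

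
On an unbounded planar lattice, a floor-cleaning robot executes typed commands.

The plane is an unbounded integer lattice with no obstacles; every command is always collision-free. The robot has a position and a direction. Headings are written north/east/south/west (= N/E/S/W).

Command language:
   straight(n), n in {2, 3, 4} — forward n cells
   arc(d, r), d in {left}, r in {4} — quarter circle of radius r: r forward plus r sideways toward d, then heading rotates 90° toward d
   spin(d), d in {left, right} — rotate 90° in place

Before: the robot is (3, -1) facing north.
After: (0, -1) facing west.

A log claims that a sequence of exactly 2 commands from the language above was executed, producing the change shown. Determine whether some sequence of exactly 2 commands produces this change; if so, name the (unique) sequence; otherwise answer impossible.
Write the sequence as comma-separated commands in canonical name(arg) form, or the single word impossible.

key: cell and facing (now W) both changed — the 2 commands mix motion and turning
start: (3, -1) facing north
t=1 spin(left) ⇒ (3, -1) facing west
t=2 straight(3) ⇒ (0, -1) facing west
no rival 2-sequence matches.

spin(left), straight(3)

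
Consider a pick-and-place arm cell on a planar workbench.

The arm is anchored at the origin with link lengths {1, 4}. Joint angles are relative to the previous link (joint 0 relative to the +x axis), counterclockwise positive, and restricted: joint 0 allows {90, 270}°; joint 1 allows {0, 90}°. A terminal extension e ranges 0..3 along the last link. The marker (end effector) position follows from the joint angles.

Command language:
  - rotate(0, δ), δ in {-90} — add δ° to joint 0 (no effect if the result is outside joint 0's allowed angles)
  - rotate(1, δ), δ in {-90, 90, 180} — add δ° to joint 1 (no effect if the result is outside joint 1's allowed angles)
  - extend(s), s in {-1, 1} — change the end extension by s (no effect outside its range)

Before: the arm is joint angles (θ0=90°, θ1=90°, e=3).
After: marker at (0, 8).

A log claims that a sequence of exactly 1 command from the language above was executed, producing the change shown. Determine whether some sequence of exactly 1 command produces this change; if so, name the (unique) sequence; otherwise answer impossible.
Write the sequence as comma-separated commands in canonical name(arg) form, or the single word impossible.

rotate(1, -90)

start: joint angles (θ0=90°, θ1=90°, e=3)
1. rotate(1, -90) → joint angles (θ0=90°, θ1=0°, e=3)
all 6 alternatives checked — unique.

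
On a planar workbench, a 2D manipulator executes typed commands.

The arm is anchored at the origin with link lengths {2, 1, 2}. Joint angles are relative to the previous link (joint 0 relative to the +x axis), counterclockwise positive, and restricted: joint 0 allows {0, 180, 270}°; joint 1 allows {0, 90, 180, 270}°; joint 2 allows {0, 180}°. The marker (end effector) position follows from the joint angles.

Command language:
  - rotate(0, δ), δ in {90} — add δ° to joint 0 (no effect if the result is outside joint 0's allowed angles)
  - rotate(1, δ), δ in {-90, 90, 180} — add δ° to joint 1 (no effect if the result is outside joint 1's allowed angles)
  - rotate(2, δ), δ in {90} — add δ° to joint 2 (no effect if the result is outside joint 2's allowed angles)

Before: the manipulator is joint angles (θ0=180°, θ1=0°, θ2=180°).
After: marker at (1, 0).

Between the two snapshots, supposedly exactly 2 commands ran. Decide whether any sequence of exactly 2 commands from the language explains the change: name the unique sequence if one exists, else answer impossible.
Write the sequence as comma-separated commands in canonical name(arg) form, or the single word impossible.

from: joint angles (θ0=180°, θ1=0°, θ2=180°)
1. rotate(0, 90) → joint angles (θ0=270°, θ1=0°, θ2=180°)
2. rotate(0, 90) → joint angles (θ0=0°, θ1=0°, θ2=180°)
no rival 2-sequence matches.

rotate(0, 90), rotate(0, 90)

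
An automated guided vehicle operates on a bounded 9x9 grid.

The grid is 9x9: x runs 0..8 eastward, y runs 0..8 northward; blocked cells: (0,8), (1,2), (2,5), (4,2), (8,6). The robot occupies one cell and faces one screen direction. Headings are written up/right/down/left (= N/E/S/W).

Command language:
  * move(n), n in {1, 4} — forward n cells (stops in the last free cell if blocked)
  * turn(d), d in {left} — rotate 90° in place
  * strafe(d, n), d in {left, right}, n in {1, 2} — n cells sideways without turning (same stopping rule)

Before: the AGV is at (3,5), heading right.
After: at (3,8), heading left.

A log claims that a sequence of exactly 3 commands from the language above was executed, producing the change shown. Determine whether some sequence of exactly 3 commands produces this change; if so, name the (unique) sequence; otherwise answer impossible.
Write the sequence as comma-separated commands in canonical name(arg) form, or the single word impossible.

turn(left), move(4), turn(left)

key: move(4) runs into the grid edge before its full distance
from: at (3,5), heading right
1. turn(left) → at (3,5), heading up
2. move(4) → at (3,8), heading up
3. turn(left) → at (3,8), heading left
no rival 3-sequence matches.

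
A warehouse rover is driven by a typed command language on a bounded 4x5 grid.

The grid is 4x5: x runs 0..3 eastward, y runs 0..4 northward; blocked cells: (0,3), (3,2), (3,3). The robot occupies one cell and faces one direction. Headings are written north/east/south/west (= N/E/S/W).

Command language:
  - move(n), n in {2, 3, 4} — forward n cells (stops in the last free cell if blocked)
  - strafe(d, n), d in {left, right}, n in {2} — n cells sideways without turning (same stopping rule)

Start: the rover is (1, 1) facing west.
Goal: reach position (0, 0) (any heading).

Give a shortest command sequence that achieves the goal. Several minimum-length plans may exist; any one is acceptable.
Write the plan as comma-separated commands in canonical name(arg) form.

start: (1, 1) facing west
step 1 (move(4)): (0, 1) facing west
step 2 (strafe(left, 2)): (0, 0) facing west
minimal: 2 command(s), checked below 2.

move(4), strafe(left, 2)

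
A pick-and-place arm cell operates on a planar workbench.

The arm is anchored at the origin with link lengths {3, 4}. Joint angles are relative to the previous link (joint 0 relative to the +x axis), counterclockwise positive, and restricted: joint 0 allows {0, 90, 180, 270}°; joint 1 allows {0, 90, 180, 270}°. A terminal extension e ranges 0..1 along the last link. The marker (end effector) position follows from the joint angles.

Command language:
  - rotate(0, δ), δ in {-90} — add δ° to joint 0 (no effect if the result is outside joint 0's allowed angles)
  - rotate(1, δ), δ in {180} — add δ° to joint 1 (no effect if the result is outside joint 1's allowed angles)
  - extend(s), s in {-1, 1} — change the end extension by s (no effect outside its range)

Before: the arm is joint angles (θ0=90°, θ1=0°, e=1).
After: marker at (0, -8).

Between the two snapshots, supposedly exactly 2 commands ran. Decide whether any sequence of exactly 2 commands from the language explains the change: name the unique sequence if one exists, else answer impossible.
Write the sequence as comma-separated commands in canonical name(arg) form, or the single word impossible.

rotate(0, -90), rotate(0, -90)

from: joint angles (θ0=90°, θ1=0°, e=1)
1. rotate(0, -90) → joint angles (θ0=0°, θ1=0°, e=1)
2. rotate(0, -90) → joint angles (θ0=270°, θ1=0°, e=1)
no other 2-command option fits: unique.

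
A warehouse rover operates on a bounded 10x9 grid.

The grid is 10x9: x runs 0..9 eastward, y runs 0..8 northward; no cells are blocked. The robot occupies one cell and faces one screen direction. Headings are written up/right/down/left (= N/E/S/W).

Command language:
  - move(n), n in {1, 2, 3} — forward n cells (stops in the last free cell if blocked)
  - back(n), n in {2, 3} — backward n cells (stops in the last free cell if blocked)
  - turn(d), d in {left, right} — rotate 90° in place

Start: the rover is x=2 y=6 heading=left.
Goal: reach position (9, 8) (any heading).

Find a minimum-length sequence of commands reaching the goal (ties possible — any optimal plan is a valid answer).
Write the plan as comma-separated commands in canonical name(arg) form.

back(3), back(3), back(3), turn(right), move(2)

begin: x=2 y=6 heading=left
1. back(3) → x=5 y=6 heading=left
2. back(3) → x=8 y=6 heading=left
3. back(3) → x=9 y=6 heading=left
4. turn(right) → x=9 y=6 heading=up
5. move(2) → x=9 y=8 heading=up
minimal: 5 command(s), checked below 5.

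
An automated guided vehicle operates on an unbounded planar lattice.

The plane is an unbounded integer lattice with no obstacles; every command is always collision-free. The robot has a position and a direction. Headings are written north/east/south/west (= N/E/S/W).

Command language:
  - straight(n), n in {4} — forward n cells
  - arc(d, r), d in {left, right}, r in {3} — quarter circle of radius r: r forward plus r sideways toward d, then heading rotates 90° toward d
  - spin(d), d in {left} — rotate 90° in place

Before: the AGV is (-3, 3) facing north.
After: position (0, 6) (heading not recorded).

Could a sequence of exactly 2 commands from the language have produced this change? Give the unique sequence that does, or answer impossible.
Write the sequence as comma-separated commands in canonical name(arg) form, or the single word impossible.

key: running spin(left) before arc(right, 3) would end elsewhere — order is forced
start: (-3, 3) facing north
t=1 arc(right, 3) ⇒ (0, 6) facing east
t=2 spin(left) ⇒ (0, 6) facing north
no rival 2-sequence matches.

arc(right, 3), spin(left)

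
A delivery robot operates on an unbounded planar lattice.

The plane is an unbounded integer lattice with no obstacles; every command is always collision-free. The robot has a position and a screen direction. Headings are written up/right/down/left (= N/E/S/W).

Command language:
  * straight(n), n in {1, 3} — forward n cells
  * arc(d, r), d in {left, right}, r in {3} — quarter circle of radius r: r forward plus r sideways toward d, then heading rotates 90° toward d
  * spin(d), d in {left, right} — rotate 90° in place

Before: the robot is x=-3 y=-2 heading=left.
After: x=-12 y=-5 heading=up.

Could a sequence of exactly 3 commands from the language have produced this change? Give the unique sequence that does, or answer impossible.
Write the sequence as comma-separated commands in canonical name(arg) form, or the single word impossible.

key: order matters: swapping arc(left, 3) and arc(right, 3) lands elsewhere
from: x=-3 y=-2 heading=left
t=1 arc(left, 3) ⇒ x=-6 y=-5 heading=down
t=2 arc(right, 3) ⇒ x=-9 y=-8 heading=left
t=3 arc(right, 3) ⇒ x=-12 y=-5 heading=up
all 216 alternatives checked — unique.

arc(left, 3), arc(right, 3), arc(right, 3)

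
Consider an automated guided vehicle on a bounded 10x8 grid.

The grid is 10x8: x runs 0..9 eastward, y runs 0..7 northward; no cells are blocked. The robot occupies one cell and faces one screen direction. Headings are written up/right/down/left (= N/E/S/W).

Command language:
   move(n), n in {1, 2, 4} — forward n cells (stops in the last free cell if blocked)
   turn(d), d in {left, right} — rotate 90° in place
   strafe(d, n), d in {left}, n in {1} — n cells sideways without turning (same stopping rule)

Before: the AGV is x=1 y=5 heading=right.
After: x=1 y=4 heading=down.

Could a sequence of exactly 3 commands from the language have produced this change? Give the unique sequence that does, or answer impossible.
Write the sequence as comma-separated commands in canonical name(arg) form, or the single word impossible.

strafe(left, 1), turn(right), move(2)

key: cell and facing (now S) both changed — the 3 commands mix motion and turning
t0: x=1 y=5 heading=right
1. strafe(left, 1) → x=1 y=6 heading=right
2. turn(right) → x=1 y=6 heading=down
3. move(2) → x=1 y=4 heading=down
uniquely the one of 216 3-step routes that fits.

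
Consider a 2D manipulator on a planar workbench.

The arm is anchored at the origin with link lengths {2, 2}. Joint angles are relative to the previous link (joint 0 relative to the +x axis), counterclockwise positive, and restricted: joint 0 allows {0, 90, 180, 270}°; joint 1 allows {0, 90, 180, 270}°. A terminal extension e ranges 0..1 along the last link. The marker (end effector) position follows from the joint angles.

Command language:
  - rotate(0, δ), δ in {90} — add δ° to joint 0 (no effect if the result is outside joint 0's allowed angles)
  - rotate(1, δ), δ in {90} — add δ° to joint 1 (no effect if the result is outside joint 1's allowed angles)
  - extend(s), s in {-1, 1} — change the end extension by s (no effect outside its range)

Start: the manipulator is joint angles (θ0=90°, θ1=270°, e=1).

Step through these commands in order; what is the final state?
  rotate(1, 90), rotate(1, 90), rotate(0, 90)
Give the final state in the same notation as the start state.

begin: joint angles (θ0=90°, θ1=270°, e=1)
step 1 (rotate(1, 90)): joint angles (θ0=90°, θ1=0°, e=1)
step 2 (rotate(1, 90)): joint angles (θ0=90°, θ1=90°, e=1)
step 3 (rotate(0, 90)): joint angles (θ0=180°, θ1=90°, e=1)

joint angles (θ0=180°, θ1=90°, e=1)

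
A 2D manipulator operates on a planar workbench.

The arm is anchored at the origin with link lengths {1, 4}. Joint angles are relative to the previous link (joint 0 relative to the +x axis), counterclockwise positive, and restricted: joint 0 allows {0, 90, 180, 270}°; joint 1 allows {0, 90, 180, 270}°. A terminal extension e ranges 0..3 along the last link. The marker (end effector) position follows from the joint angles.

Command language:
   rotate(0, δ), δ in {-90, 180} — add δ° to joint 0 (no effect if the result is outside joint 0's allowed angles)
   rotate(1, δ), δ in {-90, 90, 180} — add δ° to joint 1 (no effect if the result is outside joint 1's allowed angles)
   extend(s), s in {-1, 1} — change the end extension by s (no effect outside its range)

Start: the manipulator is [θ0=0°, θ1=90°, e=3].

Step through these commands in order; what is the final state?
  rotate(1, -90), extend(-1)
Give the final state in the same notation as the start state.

[θ0=0°, θ1=0°, e=2]

initial: [θ0=0°, θ1=90°, e=3]
step 1 (rotate(1, -90)): [θ0=0°, θ1=0°, e=3]
step 2 (extend(-1)): [θ0=0°, θ1=0°, e=2]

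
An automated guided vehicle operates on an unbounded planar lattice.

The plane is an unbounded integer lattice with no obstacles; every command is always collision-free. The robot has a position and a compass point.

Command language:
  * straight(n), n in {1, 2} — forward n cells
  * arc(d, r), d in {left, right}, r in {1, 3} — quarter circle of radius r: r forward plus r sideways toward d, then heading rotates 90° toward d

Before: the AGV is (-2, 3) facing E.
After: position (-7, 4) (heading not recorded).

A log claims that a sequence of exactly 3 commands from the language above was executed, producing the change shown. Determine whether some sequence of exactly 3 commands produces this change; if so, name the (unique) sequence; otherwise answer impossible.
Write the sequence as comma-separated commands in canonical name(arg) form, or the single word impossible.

key: order matters: swapping arc(left, 1) and arc(left, 3) lands elsewhere
initial: (-2, 3) facing E
t=1 arc(left, 1) ⇒ (-1, 4) facing N
t=2 arc(left, 3) ⇒ (-4, 7) facing W
t=3 arc(left, 3) ⇒ (-7, 4) facing S
no rival 3-sequence matches.

arc(left, 1), arc(left, 3), arc(left, 3)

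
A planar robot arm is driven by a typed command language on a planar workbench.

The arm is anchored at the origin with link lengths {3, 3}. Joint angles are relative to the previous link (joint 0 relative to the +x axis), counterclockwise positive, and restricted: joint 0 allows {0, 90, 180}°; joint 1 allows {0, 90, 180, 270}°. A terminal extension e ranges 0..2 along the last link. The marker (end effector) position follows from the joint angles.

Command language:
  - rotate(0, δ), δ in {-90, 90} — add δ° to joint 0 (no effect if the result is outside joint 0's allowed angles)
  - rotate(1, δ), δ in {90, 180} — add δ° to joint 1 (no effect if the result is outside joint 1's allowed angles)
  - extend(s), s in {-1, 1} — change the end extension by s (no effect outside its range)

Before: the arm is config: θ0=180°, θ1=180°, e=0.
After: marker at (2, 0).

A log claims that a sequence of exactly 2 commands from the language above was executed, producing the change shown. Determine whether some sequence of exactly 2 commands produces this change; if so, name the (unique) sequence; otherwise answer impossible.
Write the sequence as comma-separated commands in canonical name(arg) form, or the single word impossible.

extend(1), extend(1)

t0: config: θ0=180°, θ1=180°, e=0
[1] after extend(1): config: θ0=180°, θ1=180°, e=1
[2] after extend(1): config: θ0=180°, θ1=180°, e=2
no other 2-command option fits: unique.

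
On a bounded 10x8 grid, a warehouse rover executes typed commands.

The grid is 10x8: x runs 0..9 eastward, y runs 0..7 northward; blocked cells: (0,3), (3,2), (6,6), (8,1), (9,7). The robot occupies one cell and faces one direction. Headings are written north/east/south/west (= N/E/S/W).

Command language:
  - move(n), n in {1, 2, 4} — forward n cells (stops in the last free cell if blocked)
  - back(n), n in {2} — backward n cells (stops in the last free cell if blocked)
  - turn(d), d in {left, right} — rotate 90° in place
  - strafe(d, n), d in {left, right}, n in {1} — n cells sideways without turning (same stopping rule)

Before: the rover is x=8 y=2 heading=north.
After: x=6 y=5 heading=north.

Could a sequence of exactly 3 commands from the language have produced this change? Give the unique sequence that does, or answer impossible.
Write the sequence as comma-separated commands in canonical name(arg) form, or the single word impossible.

strafe(left, 1), strafe(left, 1), move(4)

key: order matters: swapping strafe(left, 1) and move(4) lands elsewhere
from: x=8 y=2 heading=north
1. strafe(left, 1) → x=7 y=2 heading=north
2. strafe(left, 1) → x=6 y=2 heading=north
3. move(4) → x=6 y=5 heading=north
no rival 3-sequence matches.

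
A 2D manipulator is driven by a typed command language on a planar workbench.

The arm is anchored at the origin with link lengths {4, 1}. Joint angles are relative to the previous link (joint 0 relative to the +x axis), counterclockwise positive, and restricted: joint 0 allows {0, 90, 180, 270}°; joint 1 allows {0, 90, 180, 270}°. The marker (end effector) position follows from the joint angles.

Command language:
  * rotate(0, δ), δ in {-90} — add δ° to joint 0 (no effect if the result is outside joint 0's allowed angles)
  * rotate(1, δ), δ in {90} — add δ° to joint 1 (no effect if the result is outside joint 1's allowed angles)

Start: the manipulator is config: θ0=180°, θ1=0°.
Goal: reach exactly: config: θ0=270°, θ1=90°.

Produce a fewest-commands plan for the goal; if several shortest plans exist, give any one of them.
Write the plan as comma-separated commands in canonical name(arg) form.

rotate(1, 90), rotate(0, -90), rotate(0, -90), rotate(0, -90)

begin: config: θ0=180°, θ1=0°
t=1 rotate(1, 90) ⇒ config: θ0=180°, θ1=90°
t=2 rotate(0, -90) ⇒ config: θ0=90°, θ1=90°
t=3 rotate(0, -90) ⇒ config: θ0=0°, θ1=90°
t=4 rotate(0, -90) ⇒ config: θ0=270°, θ1=90°
minimal: 4 command(s), checked below 4.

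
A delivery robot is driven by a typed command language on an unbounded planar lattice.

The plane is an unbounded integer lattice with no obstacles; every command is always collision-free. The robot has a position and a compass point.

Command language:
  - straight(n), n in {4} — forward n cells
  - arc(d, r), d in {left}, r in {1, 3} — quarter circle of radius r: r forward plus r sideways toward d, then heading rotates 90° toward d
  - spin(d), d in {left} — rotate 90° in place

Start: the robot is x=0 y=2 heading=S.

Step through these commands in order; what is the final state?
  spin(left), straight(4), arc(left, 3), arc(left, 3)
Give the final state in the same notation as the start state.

from: x=0 y=2 heading=S
[1] after spin(left): x=0 y=2 heading=E
[2] after straight(4): x=4 y=2 heading=E
[3] after arc(left, 3): x=7 y=5 heading=N
[4] after arc(left, 3): x=4 y=8 heading=W

x=4 y=8 heading=W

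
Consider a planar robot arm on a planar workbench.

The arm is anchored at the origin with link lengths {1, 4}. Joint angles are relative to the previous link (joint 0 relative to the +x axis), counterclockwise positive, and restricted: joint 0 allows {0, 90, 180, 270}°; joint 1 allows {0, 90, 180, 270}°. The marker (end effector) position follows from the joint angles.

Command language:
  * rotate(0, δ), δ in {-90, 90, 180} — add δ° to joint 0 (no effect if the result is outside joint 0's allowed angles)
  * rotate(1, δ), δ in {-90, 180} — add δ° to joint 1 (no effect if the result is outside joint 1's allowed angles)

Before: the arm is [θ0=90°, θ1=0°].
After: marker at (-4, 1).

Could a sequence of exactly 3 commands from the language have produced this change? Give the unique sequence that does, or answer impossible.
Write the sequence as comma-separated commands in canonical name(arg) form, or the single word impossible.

initial: [θ0=90°, θ1=0°]
[1] after rotate(1, -90): [θ0=90°, θ1=270°]
[2] after rotate(1, -90): [θ0=90°, θ1=180°]
[3] after rotate(1, -90): [θ0=90°, θ1=90°]
no other 3-command option fits: unique.

rotate(1, -90), rotate(1, -90), rotate(1, -90)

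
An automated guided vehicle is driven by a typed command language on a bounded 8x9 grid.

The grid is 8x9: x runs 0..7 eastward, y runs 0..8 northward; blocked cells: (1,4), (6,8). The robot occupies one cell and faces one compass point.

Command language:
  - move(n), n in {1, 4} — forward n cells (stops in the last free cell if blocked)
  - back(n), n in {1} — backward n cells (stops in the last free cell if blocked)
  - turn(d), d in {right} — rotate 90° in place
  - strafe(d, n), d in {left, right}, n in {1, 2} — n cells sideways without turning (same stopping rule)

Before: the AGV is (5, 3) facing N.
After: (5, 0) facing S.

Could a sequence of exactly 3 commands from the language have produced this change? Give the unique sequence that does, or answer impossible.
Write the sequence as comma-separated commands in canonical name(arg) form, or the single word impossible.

key: position moved to (5,0) AND the heading swung to S — translation plus rotation needed
initial: (5, 3) facing N
1. turn(right) → (5, 3) facing E
2. turn(right) → (5, 3) facing S
3. move(4) → (5, 0) facing S
all 512 alternatives checked — unique.

turn(right), turn(right), move(4)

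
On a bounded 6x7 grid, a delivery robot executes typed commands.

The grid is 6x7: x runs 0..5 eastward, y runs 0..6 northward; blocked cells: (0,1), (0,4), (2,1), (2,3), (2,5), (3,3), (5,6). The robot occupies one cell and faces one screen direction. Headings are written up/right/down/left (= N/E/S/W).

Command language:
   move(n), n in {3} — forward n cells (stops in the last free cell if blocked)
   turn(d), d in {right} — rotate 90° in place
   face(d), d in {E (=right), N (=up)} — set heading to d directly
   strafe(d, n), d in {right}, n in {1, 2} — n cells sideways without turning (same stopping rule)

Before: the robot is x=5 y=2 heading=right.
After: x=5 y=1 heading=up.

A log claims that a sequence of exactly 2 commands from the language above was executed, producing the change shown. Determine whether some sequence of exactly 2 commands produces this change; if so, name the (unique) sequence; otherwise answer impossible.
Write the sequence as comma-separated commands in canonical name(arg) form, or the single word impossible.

key: cell and facing (now N) both changed — the 2 commands mix motion and turning
initial: x=5 y=2 heading=right
t=1 strafe(right, 1) ⇒ x=5 y=1 heading=right
t=2 face(N) ⇒ x=5 y=1 heading=up
no other 2-command option fits: unique.

strafe(right, 1), face(N)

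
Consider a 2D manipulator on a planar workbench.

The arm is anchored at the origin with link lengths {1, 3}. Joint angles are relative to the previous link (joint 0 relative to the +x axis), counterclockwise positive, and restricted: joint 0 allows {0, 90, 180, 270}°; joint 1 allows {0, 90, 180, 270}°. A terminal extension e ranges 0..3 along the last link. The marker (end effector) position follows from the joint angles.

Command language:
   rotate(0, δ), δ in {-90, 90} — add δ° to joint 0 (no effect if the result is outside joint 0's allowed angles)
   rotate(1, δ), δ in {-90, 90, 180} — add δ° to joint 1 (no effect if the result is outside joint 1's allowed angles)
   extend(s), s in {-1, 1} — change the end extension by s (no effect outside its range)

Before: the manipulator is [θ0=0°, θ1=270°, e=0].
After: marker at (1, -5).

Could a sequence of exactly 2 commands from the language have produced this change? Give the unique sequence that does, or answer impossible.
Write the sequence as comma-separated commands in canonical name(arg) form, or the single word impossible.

initial: [θ0=0°, θ1=270°, e=0]
step 1 (extend(1)): [θ0=0°, θ1=270°, e=1]
step 2 (extend(1)): [θ0=0°, θ1=270°, e=2]
uniquely the one of 49 2-step routes that fits.

extend(1), extend(1)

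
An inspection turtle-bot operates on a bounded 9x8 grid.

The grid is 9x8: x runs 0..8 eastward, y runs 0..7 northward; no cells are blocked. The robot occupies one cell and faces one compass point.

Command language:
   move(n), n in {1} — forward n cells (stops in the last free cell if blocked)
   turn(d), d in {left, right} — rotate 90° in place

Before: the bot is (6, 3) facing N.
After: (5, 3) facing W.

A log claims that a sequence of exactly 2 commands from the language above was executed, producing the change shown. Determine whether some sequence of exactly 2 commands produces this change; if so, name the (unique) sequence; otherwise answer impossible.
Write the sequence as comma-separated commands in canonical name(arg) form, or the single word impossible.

key: position moved to (5,3) AND the heading swung to W — translation plus rotation needed
start: (6, 3) facing N
1. turn(left) → (6, 3) facing W
2. move(1) → (5, 3) facing W
all 9 alternatives checked — unique.

turn(left), move(1)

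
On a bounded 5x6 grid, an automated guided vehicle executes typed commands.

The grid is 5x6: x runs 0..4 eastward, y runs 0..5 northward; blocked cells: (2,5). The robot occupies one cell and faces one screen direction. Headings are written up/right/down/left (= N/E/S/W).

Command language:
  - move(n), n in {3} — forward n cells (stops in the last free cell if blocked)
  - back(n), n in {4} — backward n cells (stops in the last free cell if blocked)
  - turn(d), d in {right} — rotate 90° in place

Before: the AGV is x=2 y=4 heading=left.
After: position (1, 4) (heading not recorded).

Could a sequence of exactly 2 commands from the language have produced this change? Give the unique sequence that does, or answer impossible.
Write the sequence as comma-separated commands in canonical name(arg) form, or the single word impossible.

key: order matters: swapping back(4) and move(3) lands elsewhere
from: x=2 y=4 heading=left
step 1 (back(4)): x=4 y=4 heading=left
step 2 (move(3)): x=1 y=4 heading=left
no other 2-command option fits: unique.

back(4), move(3)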